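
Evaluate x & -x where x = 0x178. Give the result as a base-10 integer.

x = 101111000 = 376
-x (two's complement) = …010001000
AND   = 000001000 = 8
(x & -x isolates the lowest set bit of x.)

8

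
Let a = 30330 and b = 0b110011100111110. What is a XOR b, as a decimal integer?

30330 = 111011001111010
b = 110011100111110
XOR → 001000101000100 = 4420

4420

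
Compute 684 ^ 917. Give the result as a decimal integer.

313

684 = 1010101100
917 = 1110010101
XOR → 0100111001 = 313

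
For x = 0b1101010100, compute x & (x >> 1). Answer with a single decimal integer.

256

x = 1101010100 = 852
x>>1 = 0110101010
AND  = 0100000000 = 256
(x & (x >> 1) has a 1 wherever x has two consecutive 1 bits.)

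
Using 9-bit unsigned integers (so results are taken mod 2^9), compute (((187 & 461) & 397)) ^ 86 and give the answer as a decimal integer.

223

187 = 010111011
461 = 111001101
→ & → 010001001 = 137
397 = 110001101
→ & → 010001001 = 137
86 = 001010110
→ ^ → 011011111 = 223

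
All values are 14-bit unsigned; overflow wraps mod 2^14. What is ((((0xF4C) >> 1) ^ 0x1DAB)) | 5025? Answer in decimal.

0xF4C = 00111101001100
→ >> 1 → 00011110100110 = 1958
0x1DAB = 01110110101011
→ ^ → 01101000001101 = 6669
5025 = 01001110100001
→ | → 01101110101101 = 7085

7085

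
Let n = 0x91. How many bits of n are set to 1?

0x91 = 10010001
Count the 1s: 1 + 1 + 1 = 3

3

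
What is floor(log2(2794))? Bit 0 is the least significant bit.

11

2794 = 101011101010
The topmost 1 is at position 11 (since 2^11 = 2048 ≤ 2794 < 4096).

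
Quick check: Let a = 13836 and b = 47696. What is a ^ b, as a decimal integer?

13836 = 0011011000001100
47696 = 1011101001010000
XOR → 1000110001011100 = 35932

35932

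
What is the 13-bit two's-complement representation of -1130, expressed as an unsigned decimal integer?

7062

1130 in 13 bits: 0010001101010
Invert: 1101110010101
Add 1:  1101110010110 = 7062
(Check: 2^13 - 1130 = 8192 - 1130 = 7062.)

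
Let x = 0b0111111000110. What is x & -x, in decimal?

x = 111111000110 = 4038
-x (two's complement) = …000000111010
AND   = 000000000010 = 2
(x & -x isolates the lowest set bit of x.)

2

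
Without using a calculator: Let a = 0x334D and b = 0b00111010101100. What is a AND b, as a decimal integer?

524

0x334D = 11001101001101
b = 00111010101100
AND → 00001000001100 = 524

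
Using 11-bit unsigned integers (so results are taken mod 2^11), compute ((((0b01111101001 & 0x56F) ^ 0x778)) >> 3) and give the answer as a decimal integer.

0b01111101001 = 01111101001
0x56F = 10101101111
→ & → 00101101001 = 361
0x778 = 11101111000
→ ^ → 11000010001 = 1553
→ >> 3 → 00011000010 = 194

194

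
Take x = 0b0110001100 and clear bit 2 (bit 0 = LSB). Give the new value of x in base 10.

392

x = 0110001100
bit 2 is currently 1; clear it via x & ~(1 << 2) = x & ~4
→ 0110001000 = 392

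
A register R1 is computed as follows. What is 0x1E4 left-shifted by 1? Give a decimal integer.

968

0x1E4 = 0111100100
shift left by 1 → 1111001000 = 968
(equivalently, 484 × 2^1 = 484 × 2)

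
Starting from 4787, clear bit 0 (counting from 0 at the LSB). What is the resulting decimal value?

x = 1001010110011
bit 0 is currently 1; clear it via x & ~(1 << 0) = x & ~1
→ 1001010110010 = 4786

4786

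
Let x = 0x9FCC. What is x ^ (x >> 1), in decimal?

53290

x = 1001111111001100 = 40908
x>>1 = 0100111111100110
XOR  = 1101000000101010 = 53290
(x ^ (x >> 1) gives the standard binary-reflected Gray code of x.)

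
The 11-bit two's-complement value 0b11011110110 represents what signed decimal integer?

-266

pattern = 11011110110 (MSB is 1 ⇒ negative)
Invert: 00100001001, add 1 → 00100001010 = 266, so the value is -266.
(Equivalently: 1782 - 2^11 = 1782 - 2048 = -266.)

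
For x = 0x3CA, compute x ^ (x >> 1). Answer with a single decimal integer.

559

x = 1111001010 = 970
x>>1 = 0111100101
XOR  = 1000101111 = 559
(x ^ (x >> 1) gives the standard binary-reflected Gray code of x.)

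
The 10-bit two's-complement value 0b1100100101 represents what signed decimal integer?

-219

pattern = 1100100101 (MSB is 1 ⇒ negative)
Invert: 0011011010, add 1 → 0011011011 = 219, so the value is -219.
(Equivalently: 805 - 2^10 = 805 - 1024 = -219.)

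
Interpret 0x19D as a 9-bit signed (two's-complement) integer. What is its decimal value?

-99

pattern = 110011101 (MSB is 1 ⇒ negative)
Invert: 001100010, add 1 → 001100011 = 99, so the value is -99.
(Equivalently: 413 - 2^9 = 413 - 512 = -99.)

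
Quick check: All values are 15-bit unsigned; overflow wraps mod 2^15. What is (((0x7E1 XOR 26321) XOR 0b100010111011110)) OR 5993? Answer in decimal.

14319

0x7E1 = 000011111100001
26321 = 110011011010001
→ XOR → 110000100110000 = 24880
0b100010111011110 = 100010111011110
→ XOR → 010010011101110 = 9454
5993 = 001011101101001
→ OR → 011011111101111 = 14319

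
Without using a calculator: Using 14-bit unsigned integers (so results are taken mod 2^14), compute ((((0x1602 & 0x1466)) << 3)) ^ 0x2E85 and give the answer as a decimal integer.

0x1602 = 01011000000010
0x1466 = 01010001100110
→ & → 01010000000010 = 5122
→ << 3 (mod 2^14) → 10000000010000 = 8208
0x2E85 = 10111010000101
→ ^ → 00111010010101 = 3733

3733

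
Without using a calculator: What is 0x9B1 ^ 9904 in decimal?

0x9B1 = 00100110110001
9904 = 10011010110000
XOR → 10111100000001 = 12033

12033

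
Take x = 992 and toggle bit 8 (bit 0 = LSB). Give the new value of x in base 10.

x = 01111100000
bit 8 is currently 1; toggle it via x ^ (1 << 8) = x ^ 256
→ 01011100000 = 736

736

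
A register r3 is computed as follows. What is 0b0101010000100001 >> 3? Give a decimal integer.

x = 101010000100001
shift right by 3 → 000101010000100 = 2692
(equivalently, floor(21537 / 8))

2692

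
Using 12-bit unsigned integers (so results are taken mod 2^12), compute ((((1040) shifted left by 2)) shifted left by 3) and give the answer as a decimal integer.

512

1040 = 010000010000
→ shifted left by 2 (mod 2^12) → 000001000000 = 64
→ shifted left by 3 (mod 2^12) → 001000000000 = 512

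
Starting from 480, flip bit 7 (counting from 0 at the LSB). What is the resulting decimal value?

x = 111100000
bit 7 is currently 1; toggle it via x ^ (1 << 7) = x ^ 128
→ 101100000 = 352

352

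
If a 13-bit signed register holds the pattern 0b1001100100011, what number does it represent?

pattern = 1001100100011 (MSB is 1 ⇒ negative)
Invert: 0110011011100, add 1 → 0110011011101 = 3293, so the value is -3293.
(Equivalently: 4899 - 2^13 = 4899 - 8192 = -3293.)

-3293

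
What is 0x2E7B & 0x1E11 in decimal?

0x2E7B = 10111001111011
0x1E11 = 01111000010001
AND → 00111000010001 = 3601

3601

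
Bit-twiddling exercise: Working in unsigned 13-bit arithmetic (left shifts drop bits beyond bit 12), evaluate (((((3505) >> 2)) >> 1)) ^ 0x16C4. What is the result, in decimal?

3505 = 0110110110001
→ >> 2 → 0001101101100 = 876
→ >> 1 → 0000110110110 = 438
0x16C4 = 1011011000100
→ ^ → 1011101110010 = 6002

6002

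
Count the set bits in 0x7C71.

0x7C71 = 111110001110001
Count the 1s: 1 + 1 + 1 + 1 + 1 + 1 + 1 + 1 + 1 = 9

9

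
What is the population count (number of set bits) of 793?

5

793 = 1100011001
Count the 1s: 1 + 1 + 1 + 1 + 1 = 5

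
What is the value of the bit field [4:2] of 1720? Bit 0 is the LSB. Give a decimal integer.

6

v = 11010111000
Shift right by 2: 110101110
Mask low 3 bits: 110 = 6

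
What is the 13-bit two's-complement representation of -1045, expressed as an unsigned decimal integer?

1045 in 13 bits: 0010000010101
Invert: 1101111101010
Add 1:  1101111101011 = 7147
(Check: 2^13 - 1045 = 8192 - 1045 = 7147.)

7147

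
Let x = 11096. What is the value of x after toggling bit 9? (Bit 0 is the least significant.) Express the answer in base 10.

x = 010101101011000
bit 9 is currently 1; toggle it via x ^ (1 << 9) = x ^ 512
→ 010100101011000 = 10584

10584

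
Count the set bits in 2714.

6

2714 = 101010011010
Count the 1s: 1 + 1 + 1 + 1 + 1 + 1 = 6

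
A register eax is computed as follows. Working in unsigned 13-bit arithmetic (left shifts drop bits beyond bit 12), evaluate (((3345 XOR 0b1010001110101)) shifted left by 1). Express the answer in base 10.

3345 = 0110100010001
0b1010001110101 = 1010001110101
→ XOR → 1100101100100 = 6500
→ shifted left by 1 (mod 2^13) → 1001011001000 = 4808

4808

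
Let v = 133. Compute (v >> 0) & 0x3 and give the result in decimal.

1

v = 10000101
Shift right by 0: 10000101
Mask low 2 bits: 01 = 1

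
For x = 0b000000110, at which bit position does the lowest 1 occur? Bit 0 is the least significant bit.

1

0b000000110 = 110
Trailing zeros: 1, so the lowest set bit is bit 1 (value 2).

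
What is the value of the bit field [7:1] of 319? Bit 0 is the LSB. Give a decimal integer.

31

v = 0100111111
Shift right by 1: 010011111
Mask low 7 bits: 0011111 = 31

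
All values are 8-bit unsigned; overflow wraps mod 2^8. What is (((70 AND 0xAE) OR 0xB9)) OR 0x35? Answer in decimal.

70 = 01000110
0xAE = 10101110
→ AND → 00000110 = 6
0xB9 = 10111001
→ OR → 10111111 = 191
0x35 = 00110101
→ OR → 10111111 = 191

191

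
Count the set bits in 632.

632 = 1001111000
Count the 1s: 1 + 1 + 1 + 1 + 1 = 5

5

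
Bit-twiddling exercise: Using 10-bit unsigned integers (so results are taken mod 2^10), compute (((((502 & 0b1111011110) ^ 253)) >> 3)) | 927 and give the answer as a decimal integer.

959

502 = 0111110110
0b1111011110 = 1111011110
→ & → 0111010110 = 470
253 = 0011111101
→ ^ → 0100101011 = 299
→ >> 3 → 0000100101 = 37
927 = 1110011111
→ | → 1110111111 = 959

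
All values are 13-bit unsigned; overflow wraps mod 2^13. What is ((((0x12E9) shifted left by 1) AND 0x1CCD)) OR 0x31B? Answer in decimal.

2011

0x12E9 = 1001011101001
→ shifted left by 1 (mod 2^13) → 0010111010010 = 1490
0x1CCD = 1110011001101
→ AND → 0010011000000 = 1216
0x31B = 0001100011011
→ OR → 0011111011011 = 2011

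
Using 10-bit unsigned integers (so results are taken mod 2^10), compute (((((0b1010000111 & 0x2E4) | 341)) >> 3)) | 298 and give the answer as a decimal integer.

0b1010000111 = 1010000111
0x2E4 = 1011100100
→ & → 1010000100 = 644
341 = 0101010101
→ | → 1111010101 = 981
→ >> 3 → 0001111010 = 122
298 = 0100101010
→ | → 0101111010 = 378

378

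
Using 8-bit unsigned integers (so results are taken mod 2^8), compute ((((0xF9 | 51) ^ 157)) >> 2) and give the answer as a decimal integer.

25

0xF9 = 11111001
51 = 00110011
→ | → 11111011 = 251
157 = 10011101
→ ^ → 01100110 = 102
→ >> 2 → 00011001 = 25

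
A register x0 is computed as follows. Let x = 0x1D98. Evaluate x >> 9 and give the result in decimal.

14

0x1D98 = 1110110011000
shift right by 9 → 0000000001110 = 14
(equivalently, floor(7576 / 512))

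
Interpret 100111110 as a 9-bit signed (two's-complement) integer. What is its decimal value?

pattern = 100111110 (MSB is 1 ⇒ negative)
Invert: 011000001, add 1 → 011000010 = 194, so the value is -194.
(Equivalently: 318 - 2^9 = 318 - 512 = -194.)

-194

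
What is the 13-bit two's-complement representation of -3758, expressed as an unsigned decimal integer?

4434

3758 in 13 bits: 0111010101110
Invert: 1000101010001
Add 1:  1000101010010 = 4434
(Check: 2^13 - 3758 = 8192 - 3758 = 4434.)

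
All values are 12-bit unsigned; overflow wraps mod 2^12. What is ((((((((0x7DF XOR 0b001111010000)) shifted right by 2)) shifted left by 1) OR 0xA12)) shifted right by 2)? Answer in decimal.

645

0x7DF = 011111011111
0b001111010000 = 001111010000
→ XOR → 010000001111 = 1039
→ shifted right by 2 → 000100000011 = 259
→ shifted left by 1 (mod 2^12) → 001000000110 = 518
0xA12 = 101000010010
→ OR → 101000010110 = 2582
→ shifted right by 2 → 001010000101 = 645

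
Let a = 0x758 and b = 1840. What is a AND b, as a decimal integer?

0x758 = 11101011000
1840 = 11100110000
AND → 11100010000 = 1808

1808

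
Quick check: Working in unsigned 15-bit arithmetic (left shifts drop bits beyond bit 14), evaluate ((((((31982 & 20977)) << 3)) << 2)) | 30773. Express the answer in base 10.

31982 = 111110011101110
20977 = 101000111110001
→ & → 101000011100000 = 20704
→ << 3 (mod 2^15) → 000011100000000 = 1792
→ << 2 (mod 2^15) → 001110000000000 = 7168
30773 = 111100000110101
→ | → 111110000110101 = 31797

31797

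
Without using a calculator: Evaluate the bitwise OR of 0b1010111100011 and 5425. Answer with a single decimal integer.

5619

a = 1010111100011
5425 = 1010100110001
 OR → 1010111110011 = 5619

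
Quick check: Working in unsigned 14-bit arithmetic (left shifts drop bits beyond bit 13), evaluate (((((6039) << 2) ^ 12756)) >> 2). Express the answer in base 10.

6039 = 01011110010111
→ << 2 (mod 2^14) → 01111001011100 = 7772
12756 = 11000111010100
→ ^ → 10111110001000 = 12168
→ >> 2 → 00101111100010 = 3042

3042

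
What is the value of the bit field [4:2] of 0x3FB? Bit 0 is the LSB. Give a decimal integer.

v = 1111111011
Shift right by 2: 11111110
Mask low 3 bits: 110 = 6

6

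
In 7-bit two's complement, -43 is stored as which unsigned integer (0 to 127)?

85

43 in 7 bits: 0101011
Invert: 1010100
Add 1:  1010101 = 85
(Check: 2^7 - 43 = 128 - 43 = 85.)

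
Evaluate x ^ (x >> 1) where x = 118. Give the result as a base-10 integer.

77

x = 1110110 = 118
x>>1 = 0111011
XOR  = 1001101 = 77
(x ^ (x >> 1) gives the standard binary-reflected Gray code of x.)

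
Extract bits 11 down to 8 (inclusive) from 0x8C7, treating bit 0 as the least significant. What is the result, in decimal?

v = 100011000111
Shift right by 8: 1000
Mask low 4 bits: 1000 = 8

8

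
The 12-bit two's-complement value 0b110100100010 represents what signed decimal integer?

-734

pattern = 110100100010 (MSB is 1 ⇒ negative)
Invert: 001011011101, add 1 → 001011011110 = 734, so the value is -734.
(Equivalently: 3362 - 2^12 = 3362 - 4096 = -734.)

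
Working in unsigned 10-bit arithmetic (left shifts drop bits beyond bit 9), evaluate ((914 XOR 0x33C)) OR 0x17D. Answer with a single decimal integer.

914 = 1110010010
0x33C = 1100111100
→ XOR → 0010101110 = 174
0x17D = 0101111101
→ OR → 0111111111 = 511

511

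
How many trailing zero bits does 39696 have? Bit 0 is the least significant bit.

4

39696 = 1001101100010000
Trailing zeros: 4, so the lowest set bit is bit 4 (value 16).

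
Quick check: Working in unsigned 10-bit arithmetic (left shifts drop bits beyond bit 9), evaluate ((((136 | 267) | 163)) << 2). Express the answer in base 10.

136 = 0010001000
267 = 0100001011
→ | → 0110001011 = 395
163 = 0010100011
→ | → 0110101011 = 427
→ << 2 (mod 2^10) → 1010101100 = 684

684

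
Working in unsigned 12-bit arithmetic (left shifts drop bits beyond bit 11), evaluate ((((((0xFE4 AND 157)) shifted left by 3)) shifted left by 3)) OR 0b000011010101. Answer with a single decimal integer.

469

0xFE4 = 111111100100
157 = 000010011101
→ AND → 000010000100 = 132
→ shifted left by 3 (mod 2^12) → 010000100000 = 1056
→ shifted left by 3 (mod 2^12) → 000100000000 = 256
0b000011010101 = 000011010101
→ OR → 000111010101 = 469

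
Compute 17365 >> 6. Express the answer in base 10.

17365 = 100001111010101
shift right by 6 → 000000100001111 = 271
(equivalently, floor(17365 / 64))

271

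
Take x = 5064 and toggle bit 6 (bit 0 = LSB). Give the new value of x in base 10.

5000

x = 1001111001000
bit 6 is currently 1; toggle it via x ^ (1 << 6) = x ^ 64
→ 1001110001000 = 5000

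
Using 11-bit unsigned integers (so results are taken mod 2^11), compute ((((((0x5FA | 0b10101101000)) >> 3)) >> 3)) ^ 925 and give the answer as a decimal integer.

0x5FA = 10111111010
0b10101101000 = 10101101000
→ | → 10111111010 = 1530
→ >> 3 → 00010111111 = 191
→ >> 3 → 00000010111 = 23
925 = 01110011101
→ ^ → 01110001010 = 906

906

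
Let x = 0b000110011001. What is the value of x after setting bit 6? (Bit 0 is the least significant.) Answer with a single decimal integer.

x = 000110011001
bit 6 is currently 0; set it via x | (1 << 6) = x | 64
→ 000111011001 = 473

473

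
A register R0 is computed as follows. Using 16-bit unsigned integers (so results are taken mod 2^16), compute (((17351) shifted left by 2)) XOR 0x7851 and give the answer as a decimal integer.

17351 = 0100001111000111
→ shifted left by 2 (mod 2^16) → 0000111100011100 = 3868
0x7851 = 0111100001010001
→ XOR → 0111011101001101 = 30541

30541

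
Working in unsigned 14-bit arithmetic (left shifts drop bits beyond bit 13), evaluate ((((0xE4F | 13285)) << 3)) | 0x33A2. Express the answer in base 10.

0xE4F = 00111001001111
13285 = 11001111100101
→ | → 11111111101111 = 16367
→ << 3 (mod 2^14) → 11111101111000 = 16248
0x33A2 = 11001110100010
→ | → 11111111111010 = 16378

16378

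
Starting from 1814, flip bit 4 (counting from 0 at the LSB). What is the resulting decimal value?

x = 11100010110
bit 4 is currently 1; toggle it via x ^ (1 << 4) = x ^ 16
→ 11100000110 = 1798

1798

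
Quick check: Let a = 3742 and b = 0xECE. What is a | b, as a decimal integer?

3806

3742 = 111010011110
0xECE = 111011001110
 OR → 111011011110 = 3806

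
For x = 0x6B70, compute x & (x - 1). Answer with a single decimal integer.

27488

x = 110101101110000 = 27504
x - 1 = 110101101101111
AND   = 110101101100000 = 27488
(x & (x - 1) clears the lowest set bit of x.)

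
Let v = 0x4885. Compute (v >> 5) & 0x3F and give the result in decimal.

4

v = 100100010000101
Shift right by 5: 1001000100
Mask low 6 bits: 000100 = 4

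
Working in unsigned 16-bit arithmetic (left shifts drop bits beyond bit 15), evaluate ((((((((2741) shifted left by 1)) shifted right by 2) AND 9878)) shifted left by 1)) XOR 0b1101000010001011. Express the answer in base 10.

2741 = 0000101010110101
→ shifted left by 1 (mod 2^16) → 0001010101101010 = 5482
→ shifted right by 2 → 0000010101011010 = 1370
9878 = 0010011010010110
→ AND → 0000010000010010 = 1042
→ shifted left by 1 (mod 2^16) → 0000100000100100 = 2084
0b1101000010001011 = 1101000010001011
→ XOR → 1101100010101111 = 55471

55471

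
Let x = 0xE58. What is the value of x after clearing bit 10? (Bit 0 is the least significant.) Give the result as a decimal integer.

x = 00111001011000
bit 10 is currently 1; clear it via x & ~(1 << 10) = x & ~1024
→ 00101001011000 = 2648

2648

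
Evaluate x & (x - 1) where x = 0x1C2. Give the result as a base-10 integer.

448

x = 111000010 = 450
x - 1 = 111000001
AND   = 111000000 = 448
(x & (x - 1) clears the lowest set bit of x.)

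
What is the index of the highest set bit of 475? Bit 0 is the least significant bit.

8

475 = 111011011
The topmost 1 is at position 8 (since 2^8 = 256 ≤ 475 < 512).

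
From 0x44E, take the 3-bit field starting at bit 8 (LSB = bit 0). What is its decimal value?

v = 10001001110
Shift right by 8: 100
Mask low 3 bits: 100 = 4

4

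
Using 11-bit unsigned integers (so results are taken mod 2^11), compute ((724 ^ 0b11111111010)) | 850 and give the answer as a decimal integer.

724 = 01011010100
0b11111111010 = 11111111010
→ ^ → 10100101110 = 1326
850 = 01101010010
→ | → 11101111110 = 1918

1918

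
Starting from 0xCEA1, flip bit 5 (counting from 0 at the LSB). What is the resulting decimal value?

52865

x = 1100111010100001
bit 5 is currently 1; toggle it via x ^ (1 << 5) = x ^ 32
→ 1100111010000001 = 52865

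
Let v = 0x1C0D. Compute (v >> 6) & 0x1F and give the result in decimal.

v = 1110000001101
Shift right by 6: 1110000
Mask low 5 bits: 10000 = 16

16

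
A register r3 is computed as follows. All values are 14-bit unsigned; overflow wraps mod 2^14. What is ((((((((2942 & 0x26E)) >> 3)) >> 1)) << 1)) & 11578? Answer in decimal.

8

2942 = 00101101111110
0x26E = 00001001101110
→ & → 00001001101110 = 622
→ >> 3 → 00000001001101 = 77
→ >> 1 → 00000000100110 = 38
→ << 1 (mod 2^14) → 00000001001100 = 76
11578 = 10110100111010
→ & → 00000000001000 = 8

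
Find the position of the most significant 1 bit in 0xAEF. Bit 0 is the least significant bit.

0xAEF = 101011101111
The topmost 1 is at position 11 (since 2^11 = 2048 ≤ 2799 < 4096).

11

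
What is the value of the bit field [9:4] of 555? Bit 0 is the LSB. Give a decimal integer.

34

v = 1000101011
Shift right by 4: 100010
Mask low 6 bits: 100010 = 34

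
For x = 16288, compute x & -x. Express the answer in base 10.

x = 11111110100000 = 16288
-x (two's complement) = …00000001100000
AND   = 00000000100000 = 32
(x & -x isolates the lowest set bit of x.)

32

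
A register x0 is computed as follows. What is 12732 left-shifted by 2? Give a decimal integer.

12732 = 0011000110111100
shift left by 2 → 1100011011110000 = 50928
(equivalently, 12732 × 2^2 = 12732 × 4)

50928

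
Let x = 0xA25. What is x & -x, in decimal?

1

x = 101000100101 = 2597
-x (two's complement) = …010111011011
AND   = 000000000001 = 1
(x & -x isolates the lowest set bit of x.)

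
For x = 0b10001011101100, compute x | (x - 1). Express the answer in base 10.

x = 10001011101100 = 8940
x - 1 = 10001011101011
OR    = 10001011101111 = 8943
(x | (x - 1) sets all bits below the lowest set bit.)

8943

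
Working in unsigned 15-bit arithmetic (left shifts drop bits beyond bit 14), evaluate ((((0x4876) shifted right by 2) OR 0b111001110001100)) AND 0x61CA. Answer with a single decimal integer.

24968

0x4876 = 100100001110110
→ shifted right by 2 → 001001000011101 = 4637
0b111001110001100 = 111001110001100
→ OR → 111001110011101 = 29597
0x61CA = 110000111001010
→ AND → 110000110001000 = 24968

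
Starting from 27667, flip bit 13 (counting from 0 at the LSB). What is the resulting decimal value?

x = 0110110000010011
bit 13 is currently 1; toggle it via x ^ (1 << 13) = x ^ 8192
→ 0100110000010011 = 19475

19475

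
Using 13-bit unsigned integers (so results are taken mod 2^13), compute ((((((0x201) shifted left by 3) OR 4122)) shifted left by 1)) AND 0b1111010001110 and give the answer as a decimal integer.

4

0x201 = 0001000000001
→ shifted left by 3 (mod 2^13) → 1000000001000 = 4104
4122 = 1000000011010
→ OR → 1000000011010 = 4122
→ shifted left by 1 (mod 2^13) → 0000000110100 = 52
0b1111010001110 = 1111010001110
→ AND → 0000000000100 = 4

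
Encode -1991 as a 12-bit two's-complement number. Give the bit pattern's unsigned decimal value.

2105

1991 in 12 bits: 011111000111
Invert: 100000111000
Add 1:  100000111001 = 2105
(Check: 2^12 - 1991 = 4096 - 1991 = 2105.)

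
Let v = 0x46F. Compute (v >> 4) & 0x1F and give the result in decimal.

6

v = 10001101111
Shift right by 4: 1000110
Mask low 5 bits: 00110 = 6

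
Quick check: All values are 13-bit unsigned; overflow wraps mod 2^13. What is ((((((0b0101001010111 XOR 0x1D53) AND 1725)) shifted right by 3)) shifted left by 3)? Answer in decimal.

0b0101001010111 = 0101001010111
0x1D53 = 1110101010011
→ XOR → 1011100000100 = 5892
1725 = 0011010111101
→ AND → 0011000000100 = 1540
→ shifted right by 3 → 0000011000000 = 192
→ shifted left by 3 (mod 2^13) → 0011000000000 = 1536

1536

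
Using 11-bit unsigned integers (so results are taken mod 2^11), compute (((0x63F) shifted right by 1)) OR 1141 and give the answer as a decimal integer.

1919

0x63F = 11000111111
→ shifted right by 1 → 01100011111 = 799
1141 = 10001110101
→ OR → 11101111111 = 1919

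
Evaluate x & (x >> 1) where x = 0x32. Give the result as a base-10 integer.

x = 110010 = 50
x>>1 = 011001
AND  = 010000 = 16
(x & (x >> 1) has a 1 wherever x has two consecutive 1 bits.)

16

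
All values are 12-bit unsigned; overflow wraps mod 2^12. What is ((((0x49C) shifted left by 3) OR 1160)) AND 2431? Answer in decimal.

0x49C = 010010011100
→ shifted left by 3 (mod 2^12) → 010011100000 = 1248
1160 = 010010001000
→ OR → 010011101000 = 1256
2431 = 100101111111
→ AND → 000001101000 = 104

104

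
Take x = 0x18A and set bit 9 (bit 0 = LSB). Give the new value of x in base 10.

906

x = 00110001010
bit 9 is currently 0; set it via x | (1 << 9) = x | 512
→ 01110001010 = 906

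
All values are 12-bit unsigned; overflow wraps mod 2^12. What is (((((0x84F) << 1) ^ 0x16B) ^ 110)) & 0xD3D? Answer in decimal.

281

0x84F = 100001001111
→ << 1 (mod 2^12) → 000010011110 = 158
0x16B = 000101101011
→ ^ → 000111110101 = 501
110 = 000001101110
→ ^ → 000110011011 = 411
0xD3D = 110100111101
→ & → 000100011001 = 281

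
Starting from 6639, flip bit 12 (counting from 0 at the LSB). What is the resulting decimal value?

2543

x = 01100111101111
bit 12 is currently 1; toggle it via x ^ (1 << 12) = x ^ 4096
→ 00100111101111 = 2543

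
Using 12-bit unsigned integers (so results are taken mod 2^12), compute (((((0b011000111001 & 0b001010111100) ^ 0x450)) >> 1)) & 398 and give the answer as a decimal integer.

0b011000111001 = 011000111001
0b001010111100 = 001010111100
→ & → 001000111000 = 568
0x450 = 010001010000
→ ^ → 011001101000 = 1640
→ >> 1 → 001100110100 = 820
398 = 000110001110
→ & → 000100000100 = 260

260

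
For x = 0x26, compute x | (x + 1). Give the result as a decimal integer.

39

x = 100110 = 38
x + 1 = 100111
OR    = 100111 = 39
(x | (x + 1) sets the lowest cleared bit.)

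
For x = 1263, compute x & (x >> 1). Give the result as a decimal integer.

x = 10011101111 = 1263
x>>1 = 01001110111
AND  = 00001100111 = 103
(x & (x >> 1) has a 1 wherever x has two consecutive 1 bits.)

103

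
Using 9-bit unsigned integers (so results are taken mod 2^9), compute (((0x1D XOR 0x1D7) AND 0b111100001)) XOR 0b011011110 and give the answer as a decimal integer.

286

0x1D = 000011101
0x1D7 = 111010111
→ XOR → 111001010 = 458
0b111100001 = 111100001
→ AND → 111000000 = 448
0b011011110 = 011011110
→ XOR → 100011110 = 286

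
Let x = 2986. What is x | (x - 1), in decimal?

x = 101110101010 = 2986
x - 1 = 101110101001
OR    = 101110101011 = 2987
(x | (x - 1) sets all bits below the lowest set bit.)

2987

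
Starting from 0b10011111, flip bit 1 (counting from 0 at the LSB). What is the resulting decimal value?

157

x = 10011111
bit 1 is currently 1; toggle it via x ^ (1 << 1) = x ^ 2
→ 10011101 = 157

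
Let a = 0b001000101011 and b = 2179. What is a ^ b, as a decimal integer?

2728

a = 001000101011
2179 = 100010000011
XOR → 101010101000 = 2728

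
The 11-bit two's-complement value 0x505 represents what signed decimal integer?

pattern = 10100000101 (MSB is 1 ⇒ negative)
Invert: 01011111010, add 1 → 01011111011 = 763, so the value is -763.
(Equivalently: 1285 - 2^11 = 1285 - 2048 = -763.)

-763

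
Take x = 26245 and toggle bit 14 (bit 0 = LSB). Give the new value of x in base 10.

9861

x = 110011010000101
bit 14 is currently 1; toggle it via x ^ (1 << 14) = x ^ 16384
→ 010011010000101 = 9861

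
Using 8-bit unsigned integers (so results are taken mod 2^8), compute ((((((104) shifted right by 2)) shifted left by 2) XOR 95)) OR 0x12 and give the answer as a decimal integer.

104 = 01101000
→ shifted right by 2 → 00011010 = 26
→ shifted left by 2 (mod 2^8) → 01101000 = 104
95 = 01011111
→ XOR → 00110111 = 55
0x12 = 00010010
→ OR → 00110111 = 55

55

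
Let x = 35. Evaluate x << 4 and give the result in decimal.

560

35 = 0000100011
shift left by 4 → 1000110000 = 560
(equivalently, 35 × 2^4 = 35 × 16)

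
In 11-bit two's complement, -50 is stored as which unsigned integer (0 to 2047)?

50 in 11 bits: 00000110010
Invert: 11111001101
Add 1:  11111001110 = 1998
(Check: 2^11 - 50 = 2048 - 50 = 1998.)

1998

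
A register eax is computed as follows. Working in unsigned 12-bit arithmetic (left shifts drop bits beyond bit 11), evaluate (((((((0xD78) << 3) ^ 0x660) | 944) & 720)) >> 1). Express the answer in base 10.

328

0xD78 = 110101111000
→ << 3 (mod 2^12) → 101111000000 = 3008
0x660 = 011001100000
→ ^ → 110110100000 = 3488
944 = 001110110000
→ | → 111110110000 = 4016
720 = 001011010000
→ & → 001010010000 = 656
→ >> 1 → 000101001000 = 328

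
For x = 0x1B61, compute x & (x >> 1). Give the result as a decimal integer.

2336

x = 1101101100001 = 7009
x>>1 = 0110110110000
AND  = 0100100100000 = 2336
(x & (x >> 1) has a 1 wherever x has two consecutive 1 bits.)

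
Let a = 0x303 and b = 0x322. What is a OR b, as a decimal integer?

803

0x303 = 1100000011
0x322 = 1100100010
 OR → 1100100011 = 803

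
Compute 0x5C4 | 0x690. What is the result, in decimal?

0x5C4 = 10111000100
0x690 = 11010010000
 OR → 11111010100 = 2004

2004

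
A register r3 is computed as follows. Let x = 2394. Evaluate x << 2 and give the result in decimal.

2394 = 00100101011010
shift left by 2 → 10010101101000 = 9576
(equivalently, 2394 × 2^2 = 2394 × 4)

9576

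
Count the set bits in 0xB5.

5

0xB5 = 10110101
Count the 1s: 1 + 1 + 1 + 1 + 1 = 5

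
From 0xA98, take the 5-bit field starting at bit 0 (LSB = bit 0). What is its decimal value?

v = 00101010011000
Shift right by 0: 00101010011000
Mask low 5 bits: 11000 = 24

24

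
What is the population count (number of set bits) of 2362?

2362 = 100100111010
Count the 1s: 1 + 1 + 1 + 1 + 1 + 1 = 6

6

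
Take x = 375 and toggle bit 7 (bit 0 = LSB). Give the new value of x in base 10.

503

x = 0101110111
bit 7 is currently 0; toggle it via x ^ (1 << 7) = x ^ 128
→ 0111110111 = 503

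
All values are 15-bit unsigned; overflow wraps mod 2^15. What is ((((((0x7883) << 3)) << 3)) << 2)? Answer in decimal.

0x7883 = 111100010000011
→ << 3 (mod 2^15) → 100010000011000 = 17432
→ << 3 (mod 2^15) → 010000011000000 = 8384
→ << 2 (mod 2^15) → 000001100000000 = 768

768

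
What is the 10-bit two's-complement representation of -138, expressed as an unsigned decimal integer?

886

138 in 10 bits: 0010001010
Invert: 1101110101
Add 1:  1101110110 = 886
(Check: 2^10 - 138 = 1024 - 138 = 886.)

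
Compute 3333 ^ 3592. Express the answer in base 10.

3333 = 110100000101
3592 = 111000001000
XOR → 001100001101 = 781

781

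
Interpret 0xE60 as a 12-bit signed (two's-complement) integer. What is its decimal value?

-416

pattern = 111001100000 (MSB is 1 ⇒ negative)
Invert: 000110011111, add 1 → 000110100000 = 416, so the value is -416.
(Equivalently: 3680 - 2^12 = 3680 - 4096 = -416.)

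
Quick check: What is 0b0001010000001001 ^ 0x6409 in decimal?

a = 001010000001001
0x6409 = 110010000001001
XOR → 111000000000000 = 28672

28672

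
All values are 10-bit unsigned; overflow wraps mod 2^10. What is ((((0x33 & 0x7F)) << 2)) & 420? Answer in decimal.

132

0x33 = 0000110011
0x7F = 0001111111
→ & → 0000110011 = 51
→ << 2 (mod 2^10) → 0011001100 = 204
420 = 0110100100
→ & → 0010000100 = 132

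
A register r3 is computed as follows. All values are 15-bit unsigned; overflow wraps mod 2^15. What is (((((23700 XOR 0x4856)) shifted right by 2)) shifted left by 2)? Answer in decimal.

23700 = 101110010010100
0x4856 = 100100001010110
→ XOR → 001010011000010 = 5314
→ shifted right by 2 → 000010100110000 = 1328
→ shifted left by 2 (mod 2^15) → 001010011000000 = 5312

5312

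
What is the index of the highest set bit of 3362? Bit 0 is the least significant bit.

11

3362 = 110100100010
The topmost 1 is at position 11 (since 2^11 = 2048 ≤ 3362 < 4096).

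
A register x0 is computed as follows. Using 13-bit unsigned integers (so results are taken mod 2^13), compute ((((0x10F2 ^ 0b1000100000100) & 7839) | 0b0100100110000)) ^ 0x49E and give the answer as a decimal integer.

3368

0x10F2 = 1000011110010
0b1000100000100 = 1000100000100
→ ^ → 0000111110110 = 502
7839 = 1111010011111
→ & → 0000010010110 = 150
0b0100100110000 = 0100100110000
→ | → 0100110110110 = 2486
0x49E = 0010010011110
→ ^ → 0110100101000 = 3368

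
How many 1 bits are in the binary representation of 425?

425 = 110101001
Count the 1s: 1 + 1 + 1 + 1 + 1 = 5

5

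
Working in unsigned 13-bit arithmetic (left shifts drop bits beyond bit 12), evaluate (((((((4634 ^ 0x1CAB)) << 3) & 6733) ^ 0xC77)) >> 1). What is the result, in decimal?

3647

4634 = 1001000011010
0x1CAB = 1110010101011
→ ^ → 0111010110001 = 3761
→ << 3 (mod 2^13) → 1010110001000 = 5512
6733 = 1101001001101
→ & → 1000000001000 = 4104
0xC77 = 0110001110111
→ ^ → 1110001111111 = 7295
→ >> 1 → 0111000111111 = 3647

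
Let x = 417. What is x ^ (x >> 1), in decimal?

x = 110100001 = 417
x>>1 = 011010000
XOR  = 101110001 = 369
(x ^ (x >> 1) gives the standard binary-reflected Gray code of x.)

369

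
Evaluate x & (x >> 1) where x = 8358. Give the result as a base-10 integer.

2

x = 10000010100110 = 8358
x>>1 = 01000001010011
AND  = 00000000000010 = 2
(x & (x >> 1) has a 1 wherever x has two consecutive 1 bits.)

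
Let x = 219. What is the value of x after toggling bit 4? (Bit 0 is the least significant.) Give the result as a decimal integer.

x = 11011011
bit 4 is currently 1; toggle it via x ^ (1 << 4) = x ^ 16
→ 11001011 = 203

203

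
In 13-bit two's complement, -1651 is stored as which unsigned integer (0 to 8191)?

6541

1651 in 13 bits: 0011001110011
Invert: 1100110001100
Add 1:  1100110001101 = 6541
(Check: 2^13 - 1651 = 8192 - 1651 = 6541.)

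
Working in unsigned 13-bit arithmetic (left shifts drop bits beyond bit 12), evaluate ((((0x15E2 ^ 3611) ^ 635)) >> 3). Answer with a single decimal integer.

0x15E2 = 1010111100010
3611 = 0111000011011
→ ^ → 1101111111001 = 7161
635 = 0001001111011
→ ^ → 1100110000010 = 6530
→ >> 3 → 0001100110000 = 816

816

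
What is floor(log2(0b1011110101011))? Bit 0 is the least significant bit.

0b1011110101011 = 1011110101011
The topmost 1 is at position 12 (since 2^12 = 4096 ≤ 6059 < 8192).

12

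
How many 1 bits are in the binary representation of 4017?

8

4017 = 111110110001
Count the 1s: 1 + 1 + 1 + 1 + 1 + 1 + 1 + 1 = 8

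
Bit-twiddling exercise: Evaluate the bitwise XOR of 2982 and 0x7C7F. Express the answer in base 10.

30681

2982 = 000101110100110
0x7C7F = 111110001111111
XOR → 111011111011001 = 30681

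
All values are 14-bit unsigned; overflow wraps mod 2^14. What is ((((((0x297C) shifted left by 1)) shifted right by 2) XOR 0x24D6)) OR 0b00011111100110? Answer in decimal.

0x297C = 10100101111100
→ shifted left by 1 (mod 2^14) → 01001011111000 = 4856
→ shifted right by 2 → 00010010111110 = 1214
0x24D6 = 10010011010110
→ XOR → 10000001101000 = 8296
0b00011111100110 = 00011111100110
→ OR → 10011111101110 = 10222

10222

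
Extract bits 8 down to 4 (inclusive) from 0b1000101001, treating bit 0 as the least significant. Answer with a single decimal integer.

2

v = 1000101001
Shift right by 4: 100010
Mask low 5 bits: 00010 = 2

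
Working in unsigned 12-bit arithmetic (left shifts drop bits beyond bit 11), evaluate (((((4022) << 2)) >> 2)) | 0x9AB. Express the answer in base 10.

3007

4022 = 111110110110
→ << 2 (mod 2^12) → 111011011000 = 3800
→ >> 2 → 001110110110 = 950
0x9AB = 100110101011
→ | → 101110111111 = 3007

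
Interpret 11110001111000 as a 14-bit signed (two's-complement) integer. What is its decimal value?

-904

pattern = 11110001111000 (MSB is 1 ⇒ negative)
Invert: 00001110000111, add 1 → 00001110001000 = 904, so the value is -904.
(Equivalently: 15480 - 2^14 = 15480 - 16384 = -904.)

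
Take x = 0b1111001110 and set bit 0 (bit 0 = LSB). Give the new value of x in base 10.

x = 1111001110
bit 0 is currently 0; set it via x | (1 << 0) = x | 1
→ 1111001111 = 975

975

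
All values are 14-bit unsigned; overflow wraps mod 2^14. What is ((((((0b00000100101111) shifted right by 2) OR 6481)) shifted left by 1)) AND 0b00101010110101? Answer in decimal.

692

0b00000100101111 = 00000100101111
→ shifted right by 2 → 00000001001011 = 75
6481 = 01100101010001
→ OR → 01100101011011 = 6491
→ shifted left by 1 (mod 2^14) → 11001010110110 = 12982
0b00101010110101 = 00101010110101
→ AND → 00001010110100 = 692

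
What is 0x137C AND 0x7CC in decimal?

0x137C = 1001101111100
0x7CC = 0011111001100
AND → 0001101001100 = 844

844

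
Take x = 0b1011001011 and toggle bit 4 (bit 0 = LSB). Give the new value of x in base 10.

x = 1011001011
bit 4 is currently 0; toggle it via x ^ (1 << 4) = x ^ 16
→ 1011011011 = 731

731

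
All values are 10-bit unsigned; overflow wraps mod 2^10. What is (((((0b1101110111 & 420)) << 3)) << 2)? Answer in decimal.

128

0b1101110111 = 1101110111
420 = 0110100100
→ & → 0100100100 = 292
→ << 3 (mod 2^10) → 0100100000 = 288
→ << 2 (mod 2^10) → 0010000000 = 128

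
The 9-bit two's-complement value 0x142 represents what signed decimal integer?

-190

pattern = 101000010 (MSB is 1 ⇒ negative)
Invert: 010111101, add 1 → 010111110 = 190, so the value is -190.
(Equivalently: 322 - 2^9 = 322 - 512 = -190.)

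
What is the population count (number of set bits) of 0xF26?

7

0xF26 = 111100100110
Count the 1s: 1 + 1 + 1 + 1 + 1 + 1 + 1 = 7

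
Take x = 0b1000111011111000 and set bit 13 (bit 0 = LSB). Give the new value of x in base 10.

x = 1000111011111000
bit 13 is currently 0; set it via x | (1 << 13) = x | 8192
→ 1010111011111000 = 44792

44792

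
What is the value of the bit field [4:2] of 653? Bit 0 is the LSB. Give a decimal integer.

v = 0001010001101
Shift right by 2: 00010100011
Mask low 3 bits: 011 = 3

3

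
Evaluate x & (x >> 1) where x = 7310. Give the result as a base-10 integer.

x = 1110010001110 = 7310
x>>1 = 0111001000111
AND  = 0110000000110 = 3078
(x & (x >> 1) has a 1 wherever x has two consecutive 1 bits.)

3078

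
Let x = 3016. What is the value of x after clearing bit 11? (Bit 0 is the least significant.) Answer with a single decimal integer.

x = 101111001000
bit 11 is currently 1; clear it via x & ~(1 << 11) = x & ~2048
→ 001111001000 = 968

968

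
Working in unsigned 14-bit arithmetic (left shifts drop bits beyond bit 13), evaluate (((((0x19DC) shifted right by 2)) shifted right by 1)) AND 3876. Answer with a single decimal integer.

800

0x19DC = 01100111011100
→ shifted right by 2 → 00011001110111 = 1655
→ shifted right by 1 → 00001100111011 = 827
3876 = 00111100100100
→ AND → 00001100100000 = 800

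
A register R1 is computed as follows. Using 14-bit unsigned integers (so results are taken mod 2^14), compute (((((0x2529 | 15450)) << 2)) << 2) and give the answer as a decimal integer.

6064

0x2529 = 10010100101001
15450 = 11110001011010
→ | → 11110101111011 = 15739
→ << 2 (mod 2^14) → 11010111101100 = 13804
→ << 2 (mod 2^14) → 01011110110000 = 6064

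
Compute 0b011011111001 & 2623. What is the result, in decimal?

569

a = 011011111001
2623 = 101000111111
AND → 001000111001 = 569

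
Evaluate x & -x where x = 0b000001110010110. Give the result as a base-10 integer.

2

x = 1110010110 = 918
-x (two's complement) = …0001101010
AND   = 0000000010 = 2
(x & -x isolates the lowest set bit of x.)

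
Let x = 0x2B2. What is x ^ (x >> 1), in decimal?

x = 1010110010 = 690
x>>1 = 0101011001
XOR  = 1111101011 = 1003
(x ^ (x >> 1) gives the standard binary-reflected Gray code of x.)

1003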